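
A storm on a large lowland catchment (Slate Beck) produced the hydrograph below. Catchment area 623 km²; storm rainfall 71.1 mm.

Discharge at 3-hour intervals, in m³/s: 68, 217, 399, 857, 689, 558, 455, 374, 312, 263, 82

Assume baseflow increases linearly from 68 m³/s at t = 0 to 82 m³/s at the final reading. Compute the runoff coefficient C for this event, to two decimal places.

C ≈ 0.84

ΣQ_DR = 3449 m³/s; V = ΣQ_DR·Δt = 3.725 × 10^7 m³.
Runoff depth d = V / A = 59.79 mm.
C = d / P = 59.79 / 71.1 = 0.84.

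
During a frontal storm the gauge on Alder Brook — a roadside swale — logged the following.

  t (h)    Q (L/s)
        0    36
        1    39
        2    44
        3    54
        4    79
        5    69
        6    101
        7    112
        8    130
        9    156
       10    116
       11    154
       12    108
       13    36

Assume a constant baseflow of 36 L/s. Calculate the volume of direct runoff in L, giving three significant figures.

Direct-runoff ordinates (Q − Q_b): 0.0, 3.0, 8.0, 18.0, 43.0, 33.0, 65.0, 76.0, 94.0, 120.0, 80.0, 118.0, 72.0, 0.0 L/s.
ΣQ_DR = 730.0 L/s.
With Δt = 1 h = 3600 s, V = ΣQ_DR · Δt = 730.0 × 3600 = 2.63 × 10^6 L.

V ≈ 2.63 × 10^6 L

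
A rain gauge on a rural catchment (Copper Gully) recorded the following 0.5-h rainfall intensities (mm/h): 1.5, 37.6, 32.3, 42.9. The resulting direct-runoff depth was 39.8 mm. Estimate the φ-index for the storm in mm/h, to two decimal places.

Only the 3 blocks with intensity above φ contribute runoff: 37.6, 32.3, 42.9 mm/h.
Σ(I−φ)·Δt = d  ⇒  (37.6+32.3+42.9 − 3φ)·0.5 = 39.8
φ = (112.8 − 39.8/0.5) / 3 = 11.07 mm/h.

φ ≈ 11.07 mm/h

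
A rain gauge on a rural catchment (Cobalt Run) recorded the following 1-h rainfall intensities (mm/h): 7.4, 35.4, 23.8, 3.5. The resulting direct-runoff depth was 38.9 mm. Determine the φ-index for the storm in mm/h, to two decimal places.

φ ≈ 10.15 mm/h

Only the 2 blocks with intensity above φ contribute runoff: 35.4, 23.8 mm/h.
Σ(I−φ)·Δt = d  ⇒  (35.4+23.8 − 2φ)·1 = 38.9
φ = (59.20 − 38.9/1) / 2 = 10.15 mm/h.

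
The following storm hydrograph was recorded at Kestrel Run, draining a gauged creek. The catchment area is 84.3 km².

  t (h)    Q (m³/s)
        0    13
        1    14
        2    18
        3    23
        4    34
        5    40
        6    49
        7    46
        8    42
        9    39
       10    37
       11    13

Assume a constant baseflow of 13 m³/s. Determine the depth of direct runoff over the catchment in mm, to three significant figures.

Direct runoff: 0.0, 1.0, 5.0, 10.0, 21.0, 27.0, 36.0, 33.0, 29.0, 26.0, 24.0, 0.0 m³/s; ΣQ_DR = 212.0 m³/s.
V = ΣQ_DR · Δt = 212.0 × 3600 s = 7.632 × 10^5 m³.
Over A = 84.3 km², depth = V / A = 9.05 mm.

d ≈ 9.05 mm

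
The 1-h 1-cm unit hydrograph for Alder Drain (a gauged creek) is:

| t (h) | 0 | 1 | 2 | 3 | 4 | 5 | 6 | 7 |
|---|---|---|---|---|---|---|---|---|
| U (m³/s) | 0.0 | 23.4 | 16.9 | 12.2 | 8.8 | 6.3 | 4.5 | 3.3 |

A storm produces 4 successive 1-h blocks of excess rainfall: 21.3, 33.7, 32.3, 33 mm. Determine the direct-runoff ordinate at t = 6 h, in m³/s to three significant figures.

Q ≈ 99.5 m³/s

By discrete convolution, Q_j = Σ (P_i / 10 mm) · U_{j−i}.
At t = 6 h (j=6): Q = (21.3/10)·4.5 + (33.7/10)·6.3 + (32.3/10)·8.8 + (33/10)·12.2 = 99.5 m³/s.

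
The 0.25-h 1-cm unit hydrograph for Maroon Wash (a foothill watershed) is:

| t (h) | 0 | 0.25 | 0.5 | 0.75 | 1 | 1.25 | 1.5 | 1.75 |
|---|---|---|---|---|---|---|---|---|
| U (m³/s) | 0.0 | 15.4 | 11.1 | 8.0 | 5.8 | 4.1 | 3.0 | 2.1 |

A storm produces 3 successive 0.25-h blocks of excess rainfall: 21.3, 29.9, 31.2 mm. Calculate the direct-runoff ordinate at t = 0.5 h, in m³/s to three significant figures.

By discrete convolution, Q_j = Σ (P_i / 10 mm) · U_{j−i}.
At t = 0.5 h (j=2): Q = (21.3/10)·11.1 + (29.9/10)·15.4 + (31.2/10)·0.0 = 69.7 m³/s.

Q ≈ 69.7 m³/s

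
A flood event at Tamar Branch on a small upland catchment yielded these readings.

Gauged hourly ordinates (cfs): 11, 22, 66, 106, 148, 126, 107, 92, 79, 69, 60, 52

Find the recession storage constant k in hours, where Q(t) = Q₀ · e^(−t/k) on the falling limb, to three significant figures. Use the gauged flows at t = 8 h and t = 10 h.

On the falling limb, Q drops from 79 to 60 cfs between t = 8 h and t = 10 h (Δt = 2 h).
k = −Δt / ln(Q₂/Q₁) = −2 / ln(60/79) = 7.27 h.

k ≈ 7.27 h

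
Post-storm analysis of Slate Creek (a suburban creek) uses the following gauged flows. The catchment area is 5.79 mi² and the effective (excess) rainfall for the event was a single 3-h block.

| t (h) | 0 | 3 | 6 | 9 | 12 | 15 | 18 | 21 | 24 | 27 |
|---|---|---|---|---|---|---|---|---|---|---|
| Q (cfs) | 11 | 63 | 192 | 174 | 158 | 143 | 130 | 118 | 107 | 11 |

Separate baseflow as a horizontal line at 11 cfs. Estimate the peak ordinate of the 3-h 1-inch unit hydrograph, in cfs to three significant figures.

Direct runoff: 0.0, 52.0, 181.0, 163.0, 147.0, 132.0, 119.0, 107.0, 96.0, 0.0 cfs; ΣQ_DR = 997.0 cfs, peak = 181.0 cfs.
Runoff depth d = ΣQ_DR·Δt / A = 997.0 × 10800 / (5.79 mi²) = 0.8005 in.
The 1-inch UH is the DRH scaled by (1 in)/d, so U_p = 181.0 × 1/0.8005 = 226 cfs.

U_p ≈ 226 cfs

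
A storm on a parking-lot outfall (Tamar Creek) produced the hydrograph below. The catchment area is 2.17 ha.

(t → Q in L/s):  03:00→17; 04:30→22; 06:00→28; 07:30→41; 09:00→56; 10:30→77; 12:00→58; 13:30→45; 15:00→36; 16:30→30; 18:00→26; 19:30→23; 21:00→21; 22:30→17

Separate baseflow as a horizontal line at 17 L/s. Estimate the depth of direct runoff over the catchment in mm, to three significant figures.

d ≈ 64.5 mm

Direct runoff: 0.0, 5.0, 11.0, 24.0, 39.0, 60.0, 41.0, 28.0, 19.0, 13.0, 9.0, 6.0, 4.0, 0.0 L/s; ΣQ_DR = 259.0 L/s.
V = ΣQ_DR · Δt = 259.0 × 5400 s = 1.399 × 10^6 L.
Over A = 2.17 ha, depth = V / A = 64.5 mm.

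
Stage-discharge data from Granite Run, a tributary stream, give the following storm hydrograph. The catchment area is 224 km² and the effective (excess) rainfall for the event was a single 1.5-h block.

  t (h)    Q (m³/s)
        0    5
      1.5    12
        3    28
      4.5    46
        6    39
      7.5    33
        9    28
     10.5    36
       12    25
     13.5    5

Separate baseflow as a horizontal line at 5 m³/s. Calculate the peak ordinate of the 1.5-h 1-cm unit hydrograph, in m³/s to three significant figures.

Direct runoff: 0.0, 7.0, 23.0, 41.0, 34.0, 28.0, 23.0, 31.0, 20.0, 0.0 m³/s; ΣQ_DR = 207.0 m³/s, peak = 41.0 m³/s.
Runoff depth d = ΣQ_DR·Δt / A = 207.0 × 5400 / (224 km²) = 4.990 mm.
The 1-cm UH is the DRH scaled by (10 mm)/d, so U_p = 41.0 × 10/4.990 = 82.2 m³/s.

U_p ≈ 82.2 m³/s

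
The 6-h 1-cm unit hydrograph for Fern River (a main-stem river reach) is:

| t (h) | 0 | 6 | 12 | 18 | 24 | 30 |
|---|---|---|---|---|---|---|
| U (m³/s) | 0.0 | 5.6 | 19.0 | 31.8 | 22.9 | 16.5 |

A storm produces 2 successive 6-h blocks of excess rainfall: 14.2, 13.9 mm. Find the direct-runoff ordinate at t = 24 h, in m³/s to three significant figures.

Q ≈ 76.7 m³/s

By discrete convolution, Q_j = Σ (P_i / 10 mm) · U_{j−i}.
At t = 24 h (j=4): Q = (14.2/10)·22.9 + (13.9/10)·31.8 = 76.7 m³/s.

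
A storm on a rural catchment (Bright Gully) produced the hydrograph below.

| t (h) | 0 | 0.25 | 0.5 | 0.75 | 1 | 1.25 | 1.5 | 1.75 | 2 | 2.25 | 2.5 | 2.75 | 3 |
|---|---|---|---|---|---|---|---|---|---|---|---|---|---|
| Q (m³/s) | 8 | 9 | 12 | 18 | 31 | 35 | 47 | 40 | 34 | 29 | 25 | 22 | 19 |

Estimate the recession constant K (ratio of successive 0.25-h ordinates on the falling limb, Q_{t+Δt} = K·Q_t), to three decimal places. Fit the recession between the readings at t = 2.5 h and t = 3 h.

Using the recession-limb readings at t = 2.5 h and t = 3 h: Q falls from 25 to 19 m³/s over 2 intervals.
K = (Q₂/Q₁)^(1/2) = (19/25)^(1/2) = 0.872.

K ≈ 0.872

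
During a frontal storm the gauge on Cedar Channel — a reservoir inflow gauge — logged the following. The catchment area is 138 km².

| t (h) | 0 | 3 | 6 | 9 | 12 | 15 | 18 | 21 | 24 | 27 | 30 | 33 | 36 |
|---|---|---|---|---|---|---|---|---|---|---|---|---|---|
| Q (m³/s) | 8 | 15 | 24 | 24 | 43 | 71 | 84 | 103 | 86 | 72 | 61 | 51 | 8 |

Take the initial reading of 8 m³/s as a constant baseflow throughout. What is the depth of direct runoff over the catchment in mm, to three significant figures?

d ≈ 42.7 mm

Direct runoff: 0.0, 7.0, 16.0, 16.0, 35.0, 63.0, 76.0, 95.0, 78.0, 64.0, 53.0, 43.0, 0.0 m³/s; ΣQ_DR = 546.0 m³/s.
V = ΣQ_DR · Δt = 546.0 × 10800 s = 5.897 × 10^6 m³.
Over A = 138 km², depth = V / A = 42.7 mm.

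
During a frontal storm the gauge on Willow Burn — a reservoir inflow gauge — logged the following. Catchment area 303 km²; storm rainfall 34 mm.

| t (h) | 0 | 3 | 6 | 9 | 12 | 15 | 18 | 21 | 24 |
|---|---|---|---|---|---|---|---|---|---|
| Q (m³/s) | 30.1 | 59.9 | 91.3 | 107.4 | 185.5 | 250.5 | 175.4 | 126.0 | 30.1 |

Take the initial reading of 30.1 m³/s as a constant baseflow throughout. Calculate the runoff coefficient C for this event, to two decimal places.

C ≈ 0.82

ΣQ_DR = 785.3 m³/s; V = ΣQ_DR·Δt = 8.481 × 10^6 m³.
Runoff depth d = V / A = 27.99 mm.
C = d / P = 27.99 / 34 = 0.82.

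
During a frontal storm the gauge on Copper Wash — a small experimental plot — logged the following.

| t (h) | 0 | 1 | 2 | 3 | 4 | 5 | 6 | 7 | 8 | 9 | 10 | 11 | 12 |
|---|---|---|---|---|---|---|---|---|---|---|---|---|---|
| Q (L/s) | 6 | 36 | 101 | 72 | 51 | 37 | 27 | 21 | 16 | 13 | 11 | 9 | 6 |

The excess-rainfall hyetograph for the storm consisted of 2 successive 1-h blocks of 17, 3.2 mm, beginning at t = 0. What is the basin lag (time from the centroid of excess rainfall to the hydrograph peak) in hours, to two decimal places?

t_L ≈ 1.34 h

Centroid of excess rainfall: t_c = Σ P_i·t̄_i / ΣP_i = 0.6584 h (block centres at 0.5, 1.5 h).
Hydrograph peak occurs at t = 2 h, so basin lag t_L = 2 − 0.6584 = 1.34 h.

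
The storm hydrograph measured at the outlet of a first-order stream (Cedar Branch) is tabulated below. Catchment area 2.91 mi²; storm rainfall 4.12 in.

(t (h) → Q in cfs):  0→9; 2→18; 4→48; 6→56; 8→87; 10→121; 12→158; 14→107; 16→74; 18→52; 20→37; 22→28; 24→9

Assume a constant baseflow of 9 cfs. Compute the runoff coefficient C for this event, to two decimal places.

ΣQ_DR = 687.0 cfs; V = ΣQ_DR·Δt = 4.946 × 10^6 ft³.
Runoff depth d = V / A = 0.7317 in.
C = d / P = 0.7317 / 4.12 = 0.18.

C ≈ 0.18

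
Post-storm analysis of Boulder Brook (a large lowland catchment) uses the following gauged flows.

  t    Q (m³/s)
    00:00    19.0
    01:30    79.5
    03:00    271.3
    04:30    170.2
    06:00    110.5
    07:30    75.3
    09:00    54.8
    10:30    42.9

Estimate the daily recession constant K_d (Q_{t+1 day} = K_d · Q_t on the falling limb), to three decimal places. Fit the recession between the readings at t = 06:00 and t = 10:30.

Between t = 06:00 and t = 10:30 the flow falls from 110.5 to 42.9 m³/s over 3×1.5 h = 4.5 h.
Per-interval ratio K = (42.9/110.5)^(1/3) = 0.7295; K_d = K^(24/1.5) = 0.006.

K_d ≈ 0.006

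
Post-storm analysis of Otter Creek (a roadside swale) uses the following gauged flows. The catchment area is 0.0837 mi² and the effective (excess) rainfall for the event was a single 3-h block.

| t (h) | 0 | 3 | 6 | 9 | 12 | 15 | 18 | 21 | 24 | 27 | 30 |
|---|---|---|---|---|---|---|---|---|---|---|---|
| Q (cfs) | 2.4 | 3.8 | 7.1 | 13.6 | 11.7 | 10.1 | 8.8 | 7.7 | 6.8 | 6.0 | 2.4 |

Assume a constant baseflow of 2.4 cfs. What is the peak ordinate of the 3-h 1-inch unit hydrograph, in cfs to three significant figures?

Direct runoff: 0.0, 1.4, 4.7, 11.2, 9.3, 7.7, 6.4, 5.3, 4.4, 3.6, 0.0 cfs; ΣQ_DR = 54.00 cfs, peak = 11.2 cfs.
Runoff depth d = ΣQ_DR·Δt / A = 54.00 × 10800 / (0.0837 mi²) = 2.999 in.
The 1-inch UH is the DRH scaled by (1 in)/d, so U_p = 11.2 × 1/2.999 = 3.73 cfs.

U_p ≈ 3.73 cfs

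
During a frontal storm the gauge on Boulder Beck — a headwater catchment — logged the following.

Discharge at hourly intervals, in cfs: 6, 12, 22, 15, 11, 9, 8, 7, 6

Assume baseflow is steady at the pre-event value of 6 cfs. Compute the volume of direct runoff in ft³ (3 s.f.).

V ≈ 1.51 × 10^5 ft³

Direct-runoff ordinates (Q − Q_b): 0.0, 6.0, 16.0, 9.0, 5.0, 3.0, 2.0, 1.0, 0.0 cfs.
ΣQ_DR = 42.00 cfs.
With Δt = 1 h = 3600 s, V = ΣQ_DR · Δt = 42.00 × 3600 = 1.51 × 10^5 ft³.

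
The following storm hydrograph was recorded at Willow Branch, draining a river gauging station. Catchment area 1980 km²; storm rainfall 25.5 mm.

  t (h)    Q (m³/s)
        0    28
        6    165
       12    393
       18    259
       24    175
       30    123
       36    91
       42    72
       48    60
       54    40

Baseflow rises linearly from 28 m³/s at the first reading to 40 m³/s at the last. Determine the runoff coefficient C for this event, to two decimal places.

ΣQ_DR = 1066 m³/s; V = ΣQ_DR·Δt = 2.303 × 10^7 m³.
Runoff depth d = V / A = 11.63 mm.
C = d / P = 11.63 / 25.5 = 0.46.

C ≈ 0.46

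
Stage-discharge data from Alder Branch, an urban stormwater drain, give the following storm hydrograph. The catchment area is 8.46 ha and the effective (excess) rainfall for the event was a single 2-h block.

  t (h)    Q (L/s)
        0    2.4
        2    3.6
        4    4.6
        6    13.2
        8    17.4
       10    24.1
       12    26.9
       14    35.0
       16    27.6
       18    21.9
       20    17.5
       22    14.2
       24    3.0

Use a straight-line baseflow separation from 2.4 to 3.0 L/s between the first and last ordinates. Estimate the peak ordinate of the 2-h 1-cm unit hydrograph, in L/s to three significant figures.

U_p ≈ 21.5 L/s

Direct runoff: 0.00, 1.15, 2.10, 10.65, 14.80, 21.45, 24.20, 32.25, 24.80, 19.05, 14.60, 11.25, 0.00 L/s; ΣQ_DR = 176.3 L/s, peak = 32.25 L/s.
Runoff depth d = ΣQ_DR·Δt / A = 176.3 × 7200 / (8.46 ha) = 15.00 mm.
The 1-cm UH is the DRH scaled by (10 mm)/d, so U_p = 32.25 × 10/15.00 = 21.5 L/s.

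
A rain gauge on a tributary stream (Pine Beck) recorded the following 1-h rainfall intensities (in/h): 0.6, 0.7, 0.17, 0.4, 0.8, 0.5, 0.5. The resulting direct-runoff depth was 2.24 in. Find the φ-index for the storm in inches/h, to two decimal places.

Only the 6 blocks with intensity above φ contribute runoff: 0.6, 0.7, 0.4, 0.8, 0.5, 0.5 in/h.
Σ(I−φ)·Δt = d  ⇒  (0.6+0.7+0.4+0.8+0.5+0.5 − 6φ)·1 = 2.24
φ = (3.500 − 2.24/1) / 6 = 0.21 in/h.

φ ≈ 0.21 in/h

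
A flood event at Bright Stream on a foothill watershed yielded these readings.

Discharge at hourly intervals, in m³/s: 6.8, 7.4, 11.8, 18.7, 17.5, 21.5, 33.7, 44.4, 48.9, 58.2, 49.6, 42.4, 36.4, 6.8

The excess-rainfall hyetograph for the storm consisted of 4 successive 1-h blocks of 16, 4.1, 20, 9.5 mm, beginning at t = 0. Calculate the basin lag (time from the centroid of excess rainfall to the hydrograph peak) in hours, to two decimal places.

t_L ≈ 7.04 h

Centroid of excess rainfall: t_c = Σ P_i·t̄_i / ΣP_i = 1.9637 h (block centres at 0.5, 1.5, 2.5, 3.5 h).
Hydrograph peak occurs at t = 9 h, so basin lag t_L = 9 − 1.9637 = 7.04 h.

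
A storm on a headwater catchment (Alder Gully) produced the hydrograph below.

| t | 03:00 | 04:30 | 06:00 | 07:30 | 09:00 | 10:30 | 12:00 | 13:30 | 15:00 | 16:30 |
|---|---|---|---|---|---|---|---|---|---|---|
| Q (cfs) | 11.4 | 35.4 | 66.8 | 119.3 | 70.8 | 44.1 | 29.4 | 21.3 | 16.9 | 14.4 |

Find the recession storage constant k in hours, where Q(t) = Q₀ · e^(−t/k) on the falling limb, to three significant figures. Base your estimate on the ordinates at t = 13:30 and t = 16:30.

On the falling limb, Q drops from 21.3 to 14.4 cfs between t = 13:30 and t = 16:30 (Δt = 3 h).
k = −Δt / ln(Q₂/Q₁) = −3 / ln(14.4/21.3) = 7.66 h.

k ≈ 7.66 h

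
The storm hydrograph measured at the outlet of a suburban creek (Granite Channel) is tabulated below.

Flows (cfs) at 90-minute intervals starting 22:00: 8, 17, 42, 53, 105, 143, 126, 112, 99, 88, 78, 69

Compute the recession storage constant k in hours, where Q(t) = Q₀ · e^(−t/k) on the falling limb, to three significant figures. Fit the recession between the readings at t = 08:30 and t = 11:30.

On the falling limb, Q drops from 112 to 88 cfs between t = 08:30 and t = 11:30 (Δt = 3 h).
k = −Δt / ln(Q₂/Q₁) = −3 / ln(88/112) = 12.4 h.

k ≈ 12.4 h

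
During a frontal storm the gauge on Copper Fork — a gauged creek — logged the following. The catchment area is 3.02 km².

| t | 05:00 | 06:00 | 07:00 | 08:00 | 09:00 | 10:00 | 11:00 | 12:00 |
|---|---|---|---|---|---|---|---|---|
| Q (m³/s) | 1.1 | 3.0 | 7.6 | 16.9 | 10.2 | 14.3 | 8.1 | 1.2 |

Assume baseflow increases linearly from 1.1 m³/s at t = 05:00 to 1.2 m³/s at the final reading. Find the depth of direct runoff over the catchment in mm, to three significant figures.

Direct runoff: 0.00, 1.89, 6.47, 15.76, 9.04, 13.13, 6.91, 0.00 m³/s; ΣQ_DR = 53.20 m³/s.
V = ΣQ_DR · Δt = 53.20 × 3600 s = 1.915 × 10^5 m³.
Over A = 3.02 km², depth = V / A = 63.4 mm.

d ≈ 63.4 mm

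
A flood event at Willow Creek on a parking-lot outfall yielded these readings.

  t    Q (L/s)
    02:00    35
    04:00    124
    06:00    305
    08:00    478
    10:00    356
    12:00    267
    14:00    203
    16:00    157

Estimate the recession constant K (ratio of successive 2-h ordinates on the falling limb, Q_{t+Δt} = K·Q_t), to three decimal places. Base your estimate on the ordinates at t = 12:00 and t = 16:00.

Using the recession-limb readings at t = 12:00 and t = 16:00: Q falls from 267 to 157 L/s over 2 intervals.
K = (Q₂/Q₁)^(1/2) = (157/267)^(1/2) = 0.767.

K ≈ 0.767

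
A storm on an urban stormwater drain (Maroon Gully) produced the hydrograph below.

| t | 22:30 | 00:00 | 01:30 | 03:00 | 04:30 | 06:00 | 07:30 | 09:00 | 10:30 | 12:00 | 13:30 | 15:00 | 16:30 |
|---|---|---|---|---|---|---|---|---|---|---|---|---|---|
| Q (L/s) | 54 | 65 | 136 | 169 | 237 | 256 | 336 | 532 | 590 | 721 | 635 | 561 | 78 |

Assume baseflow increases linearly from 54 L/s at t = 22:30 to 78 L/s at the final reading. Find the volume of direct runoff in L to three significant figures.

V ≈ 1.90 × 10^7 L

Direct-runoff ordinates (Q − Q_b): 0.00, 9.00, 78.00, 109.00, 175.00, 192.00, 270.00, 464.00, 520.00, 649.00, 561.00, 485.00, 0.00 L/s.
ΣQ_DR = 3512 L/s.
With Δt = 1.5 h = 5400 s, V = ΣQ_DR · Δt = 3512 × 5400 = 1.90 × 10^7 L.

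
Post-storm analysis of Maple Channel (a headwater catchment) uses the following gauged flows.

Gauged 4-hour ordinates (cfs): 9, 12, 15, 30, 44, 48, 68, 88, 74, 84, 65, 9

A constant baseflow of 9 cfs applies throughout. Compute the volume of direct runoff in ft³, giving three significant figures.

V ≈ 6.31 × 10^6 ft³

Direct-runoff ordinates (Q − Q_b): 0.0, 3.0, 6.0, 21.0, 35.0, 39.0, 59.0, 79.0, 65.0, 75.0, 56.0, 0.0 cfs.
ΣQ_DR = 438.0 cfs.
With Δt = 4 h = 14400 s, V = ΣQ_DR · Δt = 438.0 × 14400 = 6.31 × 10^6 ft³.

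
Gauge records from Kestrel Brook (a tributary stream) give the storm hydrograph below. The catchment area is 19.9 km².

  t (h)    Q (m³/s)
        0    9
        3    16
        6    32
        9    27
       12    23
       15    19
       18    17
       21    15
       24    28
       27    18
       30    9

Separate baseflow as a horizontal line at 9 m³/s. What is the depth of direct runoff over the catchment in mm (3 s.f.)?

Direct runoff: 0.0, 7.0, 23.0, 18.0, 14.0, 10.0, 8.0, 6.0, 19.0, 9.0, 0.0 m³/s; ΣQ_DR = 114.0 m³/s.
V = ΣQ_DR · Δt = 114.0 × 10800 s = 1.231 × 10^6 m³.
Over A = 19.9 km², depth = V / A = 61.9 mm.

d ≈ 61.9 mm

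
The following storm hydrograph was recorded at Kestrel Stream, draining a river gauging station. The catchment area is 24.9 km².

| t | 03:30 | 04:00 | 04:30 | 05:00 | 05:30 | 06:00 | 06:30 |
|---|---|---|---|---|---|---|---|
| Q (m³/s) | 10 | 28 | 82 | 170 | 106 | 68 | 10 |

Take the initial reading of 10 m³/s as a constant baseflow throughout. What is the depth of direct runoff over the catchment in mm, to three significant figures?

d ≈ 29.2 mm

Direct runoff: 0.0, 18.0, 72.0, 160.0, 96.0, 58.0, 0.0 m³/s; ΣQ_DR = 404.0 m³/s.
V = ΣQ_DR · Δt = 404.0 × 1800 s = 7.272 × 10^5 m³.
Over A = 24.9 km², depth = V / A = 29.2 mm.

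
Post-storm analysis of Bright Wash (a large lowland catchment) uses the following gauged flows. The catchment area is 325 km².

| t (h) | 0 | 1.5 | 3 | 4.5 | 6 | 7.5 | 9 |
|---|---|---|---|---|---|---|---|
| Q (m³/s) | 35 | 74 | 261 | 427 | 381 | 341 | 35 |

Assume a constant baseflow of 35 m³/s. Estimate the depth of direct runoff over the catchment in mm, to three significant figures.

d ≈ 21.7 mm

Direct runoff: 0.0, 39.0, 226.0, 392.0, 346.0, 306.0, 0.0 m³/s; ΣQ_DR = 1309 m³/s.
V = ΣQ_DR · Δt = 1309 × 5400 s = 7.069 × 10^6 m³.
Over A = 325 km², depth = V / A = 21.7 mm.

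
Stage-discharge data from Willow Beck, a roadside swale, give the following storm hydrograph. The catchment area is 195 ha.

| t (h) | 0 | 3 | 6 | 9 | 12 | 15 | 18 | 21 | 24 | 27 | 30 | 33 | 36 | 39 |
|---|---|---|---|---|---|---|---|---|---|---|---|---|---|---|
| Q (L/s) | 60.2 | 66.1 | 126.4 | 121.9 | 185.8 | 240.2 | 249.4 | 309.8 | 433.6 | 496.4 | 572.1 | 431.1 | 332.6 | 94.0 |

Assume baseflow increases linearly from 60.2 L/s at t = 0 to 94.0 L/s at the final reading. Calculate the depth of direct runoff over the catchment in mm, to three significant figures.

d ≈ 14.6 mm

Direct runoff: 0.00, 3.30, 61.00, 53.90, 115.20, 167.00, 173.60, 231.40, 352.60, 412.80, 485.90, 342.30, 241.20, 0.00 L/s; ΣQ_DR = 2640 L/s.
V = ΣQ_DR · Δt = 2640 × 10800 s = 2.851 × 10^7 L.
Over A = 195 ha, depth = V / A = 14.6 mm.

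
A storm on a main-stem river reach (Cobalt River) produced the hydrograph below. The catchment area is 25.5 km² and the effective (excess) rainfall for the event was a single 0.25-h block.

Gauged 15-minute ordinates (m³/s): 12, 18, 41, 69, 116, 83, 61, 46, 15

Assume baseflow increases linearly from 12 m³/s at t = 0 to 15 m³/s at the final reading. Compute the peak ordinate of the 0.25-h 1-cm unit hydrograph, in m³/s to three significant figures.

Direct runoff: 0.00, 5.62, 28.25, 55.88, 102.50, 69.12, 46.75, 31.38, 0.00 m³/s; ΣQ_DR = 339.5 m³/s, peak = 102.50 m³/s.
Runoff depth d = ΣQ_DR·Δt / A = 339.5 × 900 / (25.5 km²) = 11.98 mm.
The 1-cm UH is the DRH scaled by (10 mm)/d, so U_p = 102.50 × 10/11.98 = 85.5 m³/s.

U_p ≈ 85.5 m³/s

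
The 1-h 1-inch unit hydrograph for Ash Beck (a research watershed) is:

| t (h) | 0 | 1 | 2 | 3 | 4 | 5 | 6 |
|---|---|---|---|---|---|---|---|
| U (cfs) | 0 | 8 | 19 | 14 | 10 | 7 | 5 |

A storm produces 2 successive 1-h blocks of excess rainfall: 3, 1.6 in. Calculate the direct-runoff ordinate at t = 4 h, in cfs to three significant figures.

By discrete convolution, Q_j = Σ (P_i / 1 in) · U_{j−i}.
At t = 4 h (j=4): Q = (3/1)·10 + (1.6/1)·14 = 52.4 cfs.

Q ≈ 52.4 cfs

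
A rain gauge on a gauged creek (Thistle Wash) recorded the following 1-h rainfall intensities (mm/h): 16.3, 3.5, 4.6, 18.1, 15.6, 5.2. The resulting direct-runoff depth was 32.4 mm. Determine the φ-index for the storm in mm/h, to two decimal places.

Only the 3 blocks with intensity above φ contribute runoff: 16.3, 18.1, 15.6 mm/h.
Σ(I−φ)·Δt = d  ⇒  (16.3+18.1+15.6 − 3φ)·1 = 32.4
φ = (50.00 − 32.4/1) / 3 = 5.87 mm/h.

φ ≈ 5.87 mm/h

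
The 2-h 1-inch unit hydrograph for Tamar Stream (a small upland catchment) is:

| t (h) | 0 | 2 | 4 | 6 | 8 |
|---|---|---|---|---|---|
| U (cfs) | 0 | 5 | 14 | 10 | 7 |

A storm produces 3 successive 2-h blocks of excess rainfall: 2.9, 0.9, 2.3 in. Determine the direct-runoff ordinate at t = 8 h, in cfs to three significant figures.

Q ≈ 61.5 cfs

By discrete convolution, Q_j = Σ (P_i / 1 in) · U_{j−i}.
At t = 8 h (j=4): Q = (2.9/1)·7 + (0.9/1)·10 + (2.3/1)·14 = 61.5 cfs.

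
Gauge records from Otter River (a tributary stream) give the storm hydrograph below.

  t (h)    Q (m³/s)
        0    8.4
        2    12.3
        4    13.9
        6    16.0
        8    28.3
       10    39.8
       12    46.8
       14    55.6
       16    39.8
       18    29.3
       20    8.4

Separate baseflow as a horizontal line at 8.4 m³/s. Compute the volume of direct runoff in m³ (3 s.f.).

V ≈ 1.48 × 10^6 m³

Direct-runoff ordinates (Q − Q_b): 0.0, 3.9, 5.5, 7.6, 19.9, 31.4, 38.4, 47.2, 31.4, 20.9, 0.0 m³/s.
ΣQ_DR = 206.2 m³/s.
With Δt = 2 h = 7200 s, V = ΣQ_DR · Δt = 206.2 × 7200 = 1.48 × 10^6 m³.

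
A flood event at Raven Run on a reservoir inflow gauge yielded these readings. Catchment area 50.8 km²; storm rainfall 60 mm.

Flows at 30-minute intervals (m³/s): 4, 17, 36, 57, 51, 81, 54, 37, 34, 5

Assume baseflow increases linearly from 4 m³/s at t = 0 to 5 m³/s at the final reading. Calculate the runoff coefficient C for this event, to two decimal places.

C ≈ 0.20

ΣQ_DR = 331.0 m³/s; V = ΣQ_DR·Δt = 5.958 × 10^5 m³.
Runoff depth d = V / A = 11.73 mm.
C = d / P = 11.73 / 60 = 0.20.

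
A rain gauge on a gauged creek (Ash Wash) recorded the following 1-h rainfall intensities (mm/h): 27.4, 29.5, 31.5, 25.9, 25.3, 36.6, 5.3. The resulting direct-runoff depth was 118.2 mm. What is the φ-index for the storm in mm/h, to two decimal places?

φ ≈ 9.67 mm/h

Only the 6 blocks with intensity above φ contribute runoff: 27.4, 29.5, 31.5, 25.9, 25.3, 36.6 mm/h.
Σ(I−φ)·Δt = d  ⇒  (27.4+29.5+31.5+25.9+25.3+36.6 − 6φ)·1 = 118.2
φ = (176.2 − 118.2/1) / 6 = 9.67 mm/h.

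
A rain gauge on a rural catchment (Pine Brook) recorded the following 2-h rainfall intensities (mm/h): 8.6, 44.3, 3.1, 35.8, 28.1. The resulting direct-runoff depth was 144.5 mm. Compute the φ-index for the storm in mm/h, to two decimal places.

Only the 3 blocks with intensity above φ contribute runoff: 44.3, 35.8, 28.1 mm/h.
Σ(I−φ)·Δt = d  ⇒  (44.3+35.8+28.1 − 3φ)·2 = 144.5
φ = (108.2 − 144.5/2) / 3 = 11.98 mm/h.

φ ≈ 11.98 mm/h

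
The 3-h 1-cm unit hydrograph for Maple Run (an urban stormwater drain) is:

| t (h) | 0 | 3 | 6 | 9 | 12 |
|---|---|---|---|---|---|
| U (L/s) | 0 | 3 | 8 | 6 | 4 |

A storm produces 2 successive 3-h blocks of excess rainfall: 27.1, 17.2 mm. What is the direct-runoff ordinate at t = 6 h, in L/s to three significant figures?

By discrete convolution, Q_j = Σ (P_i / 10 mm) · U_{j−i}.
At t = 6 h (j=2): Q = (27.1/10)·8 + (17.2/10)·3 = 26.8 L/s.

Q ≈ 26.8 L/s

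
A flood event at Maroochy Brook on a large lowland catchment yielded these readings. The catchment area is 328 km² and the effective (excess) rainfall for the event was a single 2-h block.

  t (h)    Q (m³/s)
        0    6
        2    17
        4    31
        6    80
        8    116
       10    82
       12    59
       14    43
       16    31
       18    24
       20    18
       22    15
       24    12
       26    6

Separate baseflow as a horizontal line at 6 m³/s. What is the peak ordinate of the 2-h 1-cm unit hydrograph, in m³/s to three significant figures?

Direct runoff: 0.0, 11.0, 25.0, 74.0, 110.0, 76.0, 53.0, 37.0, 25.0, 18.0, 12.0, 9.0, 6.0, 0.0 m³/s; ΣQ_DR = 456.0 m³/s, peak = 110.0 m³/s.
Runoff depth d = ΣQ_DR·Δt / A = 456.0 × 7200 / (328 km²) = 10.01 mm.
The 1-cm UH is the DRH scaled by (10 mm)/d, so U_p = 110.0 × 10/10.01 = 110 m³/s.

U_p ≈ 110 m³/s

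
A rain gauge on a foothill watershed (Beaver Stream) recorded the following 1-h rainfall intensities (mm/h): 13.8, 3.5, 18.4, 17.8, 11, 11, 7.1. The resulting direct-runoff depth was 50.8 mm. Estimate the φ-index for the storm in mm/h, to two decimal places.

Only the 6 blocks with intensity above φ contribute runoff: 13.8, 18.4, 17.8, 11, 11, 7.1 mm/h.
Σ(I−φ)·Δt = d  ⇒  (13.8+18.4+17.8+11+11+7.1 − 6φ)·1 = 50.8
φ = (79.10 − 50.8/1) / 6 = 4.72 mm/h.

φ ≈ 4.72 mm/h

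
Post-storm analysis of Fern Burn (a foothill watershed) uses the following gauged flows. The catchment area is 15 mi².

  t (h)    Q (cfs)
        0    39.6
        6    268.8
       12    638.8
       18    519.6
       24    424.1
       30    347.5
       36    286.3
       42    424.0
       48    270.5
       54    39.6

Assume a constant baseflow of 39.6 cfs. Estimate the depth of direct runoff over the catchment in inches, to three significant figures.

d ≈ 1.77 in

Direct runoff: 0.0, 229.2, 599.2, 480.0, 384.5, 307.9, 246.7, 384.4, 230.9, 0.0 cfs; ΣQ_DR = 2863 cfs.
V = ΣQ_DR · Δt = 2863 × 21600 s = 6.184 × 10^7 ft³.
Over A = 15 mi², depth = V / A = 1.77 in.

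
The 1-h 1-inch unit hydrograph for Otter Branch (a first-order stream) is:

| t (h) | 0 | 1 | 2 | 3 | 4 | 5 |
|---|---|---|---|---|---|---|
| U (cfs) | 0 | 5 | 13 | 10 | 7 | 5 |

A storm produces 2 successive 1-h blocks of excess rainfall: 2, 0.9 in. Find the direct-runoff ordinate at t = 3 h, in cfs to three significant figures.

Q ≈ 31.7 cfs

By discrete convolution, Q_j = Σ (P_i / 1 in) · U_{j−i}.
At t = 3 h (j=3): Q = (2/1)·10 + (0.9/1)·13 = 31.7 cfs.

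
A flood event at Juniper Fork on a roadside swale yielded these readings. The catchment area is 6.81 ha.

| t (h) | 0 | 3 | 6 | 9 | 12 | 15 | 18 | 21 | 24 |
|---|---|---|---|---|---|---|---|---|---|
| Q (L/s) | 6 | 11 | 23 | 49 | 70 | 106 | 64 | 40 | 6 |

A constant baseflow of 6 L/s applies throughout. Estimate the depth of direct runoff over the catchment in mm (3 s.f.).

Direct runoff: 0.0, 5.0, 17.0, 43.0, 64.0, 100.0, 58.0, 34.0, 0.0 L/s; ΣQ_DR = 321.0 L/s.
V = ΣQ_DR · Δt = 321.0 × 10800 s = 3.467 × 10^6 L.
Over A = 6.81 ha, depth = V / A = 50.9 mm.

d ≈ 50.9 mm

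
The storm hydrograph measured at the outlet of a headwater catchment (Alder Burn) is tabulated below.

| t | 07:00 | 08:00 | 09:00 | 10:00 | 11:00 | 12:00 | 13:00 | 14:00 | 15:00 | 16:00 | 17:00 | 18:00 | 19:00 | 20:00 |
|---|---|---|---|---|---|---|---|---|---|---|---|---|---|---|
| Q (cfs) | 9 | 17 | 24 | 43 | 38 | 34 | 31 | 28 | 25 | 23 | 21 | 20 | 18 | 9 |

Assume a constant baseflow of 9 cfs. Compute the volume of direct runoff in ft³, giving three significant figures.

V ≈ 7.70 × 10^5 ft³

Direct-runoff ordinates (Q − Q_b): 0.0, 8.0, 15.0, 34.0, 29.0, 25.0, 22.0, 19.0, 16.0, 14.0, 12.0, 11.0, 9.0, 0.0 cfs.
ΣQ_DR = 214.0 cfs.
With Δt = 1 h = 3600 s, V = ΣQ_DR · Δt = 214.0 × 3600 = 7.70 × 10^5 ft³.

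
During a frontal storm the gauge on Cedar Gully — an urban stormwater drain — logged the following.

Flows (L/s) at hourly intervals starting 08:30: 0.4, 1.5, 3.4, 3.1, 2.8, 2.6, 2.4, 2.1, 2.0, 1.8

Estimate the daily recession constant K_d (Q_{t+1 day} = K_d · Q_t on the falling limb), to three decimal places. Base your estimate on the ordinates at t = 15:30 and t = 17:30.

Between t = 15:30 and t = 17:30 the flow falls from 2.1 to 1.8 L/s over 2×1 h = 2 h.
Per-interval ratio K = (1.8/2.1)^(1/2) = 0.9258; K_d = K^(24/1) = 0.157.

K_d ≈ 0.157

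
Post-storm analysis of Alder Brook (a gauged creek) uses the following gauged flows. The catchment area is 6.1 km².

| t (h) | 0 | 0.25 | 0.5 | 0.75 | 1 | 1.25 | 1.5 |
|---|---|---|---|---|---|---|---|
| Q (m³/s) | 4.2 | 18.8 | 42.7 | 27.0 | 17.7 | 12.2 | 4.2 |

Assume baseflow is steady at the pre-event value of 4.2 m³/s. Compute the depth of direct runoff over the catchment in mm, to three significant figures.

Direct runoff: 0.0, 14.6, 38.5, 22.8, 13.5, 8.0, 0.0 m³/s; ΣQ_DR = 97.40 m³/s.
V = ΣQ_DR · Δt = 97.40 × 900 s = 87660 m³.
Over A = 6.1 km², depth = V / A = 14.4 mm.

d ≈ 14.4 mm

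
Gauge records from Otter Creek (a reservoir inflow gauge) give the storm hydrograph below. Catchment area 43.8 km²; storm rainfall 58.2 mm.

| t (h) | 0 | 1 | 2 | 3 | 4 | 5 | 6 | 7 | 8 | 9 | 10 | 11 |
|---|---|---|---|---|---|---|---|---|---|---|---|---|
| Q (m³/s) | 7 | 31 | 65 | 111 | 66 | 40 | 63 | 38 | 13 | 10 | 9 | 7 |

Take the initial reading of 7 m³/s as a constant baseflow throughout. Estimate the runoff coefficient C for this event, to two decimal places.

ΣQ_DR = 376.0 m³/s; V = ΣQ_DR·Δt = 1.354 × 10^6 m³.
Runoff depth d = V / A = 30.90 mm.
C = d / P = 30.90 / 58.2 = 0.53.

C ≈ 0.53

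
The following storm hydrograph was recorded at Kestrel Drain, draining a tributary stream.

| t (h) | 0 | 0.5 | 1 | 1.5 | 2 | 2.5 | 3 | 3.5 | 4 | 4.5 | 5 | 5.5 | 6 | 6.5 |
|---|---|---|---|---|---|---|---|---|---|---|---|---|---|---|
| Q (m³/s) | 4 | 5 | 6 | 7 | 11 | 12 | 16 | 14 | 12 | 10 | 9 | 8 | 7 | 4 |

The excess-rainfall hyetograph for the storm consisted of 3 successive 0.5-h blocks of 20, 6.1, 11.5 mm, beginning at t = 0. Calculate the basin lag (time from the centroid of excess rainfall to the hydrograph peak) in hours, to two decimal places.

Centroid of excess rainfall: t_c = Σ P_i·t̄_i / ΣP_i = 0.6370 h (block centres at 0.25, 0.75, 1.25 h).
Hydrograph peak occurs at t = 3 h, so basin lag t_L = 3 − 0.6370 = 2.36 h.

t_L ≈ 2.36 h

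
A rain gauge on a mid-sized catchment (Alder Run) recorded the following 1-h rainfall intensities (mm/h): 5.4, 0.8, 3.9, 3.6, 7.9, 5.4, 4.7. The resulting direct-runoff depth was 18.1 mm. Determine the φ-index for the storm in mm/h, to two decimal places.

φ ≈ 2.13 mm/h

Only the 6 blocks with intensity above φ contribute runoff: 5.4, 3.9, 3.6, 7.9, 5.4, 4.7 mm/h.
Σ(I−φ)·Δt = d  ⇒  (5.4+3.9+3.6+7.9+5.4+4.7 − 6φ)·1 = 18.1
φ = (30.90 − 18.1/1) / 6 = 2.13 mm/h.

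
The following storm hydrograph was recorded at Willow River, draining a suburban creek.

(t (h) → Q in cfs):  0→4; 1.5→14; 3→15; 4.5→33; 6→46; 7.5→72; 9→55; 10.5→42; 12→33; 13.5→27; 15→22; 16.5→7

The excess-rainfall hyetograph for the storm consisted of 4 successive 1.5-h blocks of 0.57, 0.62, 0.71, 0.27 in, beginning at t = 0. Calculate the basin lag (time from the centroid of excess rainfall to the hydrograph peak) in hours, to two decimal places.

t_L ≈ 4.78 h

Centroid of excess rainfall: t_c = Σ P_i·t̄_i / ΣP_i = 2.7200 h (block centres at 0.75, 2.25, 3.75, 5.25 h).
Hydrograph peak occurs at t = 7.5 h, so basin lag t_L = 7.5 − 2.7200 = 4.78 h.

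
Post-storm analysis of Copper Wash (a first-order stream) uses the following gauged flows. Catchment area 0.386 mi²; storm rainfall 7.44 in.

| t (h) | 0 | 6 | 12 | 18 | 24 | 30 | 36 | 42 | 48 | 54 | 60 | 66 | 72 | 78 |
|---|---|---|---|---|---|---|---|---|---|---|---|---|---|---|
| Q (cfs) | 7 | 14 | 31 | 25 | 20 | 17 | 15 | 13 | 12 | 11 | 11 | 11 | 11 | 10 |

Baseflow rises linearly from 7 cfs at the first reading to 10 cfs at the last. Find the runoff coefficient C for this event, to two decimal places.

ΣQ_DR = 89.00 cfs; V = ΣQ_DR·Δt = 1.922 × 10^6 ft³.
Runoff depth d = V / A = 2.144 in.
C = d / P = 2.144 / 7.44 = 0.29.

C ≈ 0.29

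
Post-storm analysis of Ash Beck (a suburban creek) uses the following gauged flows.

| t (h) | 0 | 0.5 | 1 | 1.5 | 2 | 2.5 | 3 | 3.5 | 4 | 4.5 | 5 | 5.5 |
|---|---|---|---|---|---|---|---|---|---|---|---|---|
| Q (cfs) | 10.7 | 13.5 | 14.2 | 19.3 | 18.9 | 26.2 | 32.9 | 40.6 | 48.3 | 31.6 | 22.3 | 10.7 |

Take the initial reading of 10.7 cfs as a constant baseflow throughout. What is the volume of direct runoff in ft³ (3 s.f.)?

V ≈ 2.89 × 10^5 ft³

Direct-runoff ordinates (Q − Q_b): 0.0, 2.8, 3.5, 8.6, 8.2, 15.5, 22.2, 29.9, 37.6, 20.9, 11.6, 0.0 cfs.
ΣQ_DR = 160.8 cfs.
With Δt = 0.5 h = 1800 s, V = ΣQ_DR · Δt = 160.8 × 1800 = 2.89 × 10^5 ft³.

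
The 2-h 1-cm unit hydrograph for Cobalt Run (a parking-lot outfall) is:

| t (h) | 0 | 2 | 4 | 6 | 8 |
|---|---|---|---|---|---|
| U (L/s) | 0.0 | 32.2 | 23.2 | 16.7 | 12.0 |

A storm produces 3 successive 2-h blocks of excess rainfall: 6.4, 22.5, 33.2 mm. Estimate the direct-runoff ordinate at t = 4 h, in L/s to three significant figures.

By discrete convolution, Q_j = Σ (P_i / 10 mm) · U_{j−i}.
At t = 4 h (j=2): Q = (6.4/10)·23.2 + (22.5/10)·32.2 + (33.2/10)·0.0 = 87.3 L/s.

Q ≈ 87.3 L/s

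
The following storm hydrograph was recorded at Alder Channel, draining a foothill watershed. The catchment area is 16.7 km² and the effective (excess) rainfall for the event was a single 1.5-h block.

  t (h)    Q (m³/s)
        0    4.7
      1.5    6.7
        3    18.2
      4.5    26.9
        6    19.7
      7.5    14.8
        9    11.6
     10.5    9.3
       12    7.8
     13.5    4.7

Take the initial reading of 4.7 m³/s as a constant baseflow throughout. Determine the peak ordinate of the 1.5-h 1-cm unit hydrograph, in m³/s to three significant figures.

U_p ≈ 8.87 m³/s

Direct runoff: 0.0, 2.0, 13.5, 22.2, 15.0, 10.1, 6.9, 4.6, 3.1, 0.0 m³/s; ΣQ_DR = 77.40 m³/s, peak = 22.2 m³/s.
Runoff depth d = ΣQ_DR·Δt / A = 77.40 × 5400 / (16.7 km²) = 25.03 mm.
The 1-cm UH is the DRH scaled by (10 mm)/d, so U_p = 22.2 × 10/25.03 = 8.87 m³/s.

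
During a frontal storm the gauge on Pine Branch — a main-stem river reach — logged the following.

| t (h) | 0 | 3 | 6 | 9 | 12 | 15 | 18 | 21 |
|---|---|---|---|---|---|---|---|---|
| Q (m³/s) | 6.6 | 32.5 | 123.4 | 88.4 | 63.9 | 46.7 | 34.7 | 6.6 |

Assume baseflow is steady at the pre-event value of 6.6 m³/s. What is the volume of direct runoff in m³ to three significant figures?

V ≈ 3.78 × 10^6 m³

Direct-runoff ordinates (Q − Q_b): 0.0, 25.9, 116.8, 81.8, 57.3, 40.1, 28.1, 0.0 m³/s.
ΣQ_DR = 350.0 m³/s.
With Δt = 3 h = 10800 s, V = ΣQ_DR · Δt = 350.0 × 10800 = 3.78 × 10^6 m³.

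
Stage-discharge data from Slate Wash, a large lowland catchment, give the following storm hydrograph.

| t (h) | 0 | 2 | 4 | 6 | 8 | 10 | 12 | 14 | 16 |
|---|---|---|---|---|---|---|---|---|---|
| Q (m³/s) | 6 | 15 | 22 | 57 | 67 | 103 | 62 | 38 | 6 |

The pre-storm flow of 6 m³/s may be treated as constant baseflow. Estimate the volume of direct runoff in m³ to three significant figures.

Direct-runoff ordinates (Q − Q_b): 0.0, 9.0, 16.0, 51.0, 61.0, 97.0, 56.0, 32.0, 0.0 m³/s.
ΣQ_DR = 322.0 m³/s.
With Δt = 2 h = 7200 s, V = ΣQ_DR · Δt = 322.0 × 7200 = 2.32 × 10^6 m³.

V ≈ 2.32 × 10^6 m³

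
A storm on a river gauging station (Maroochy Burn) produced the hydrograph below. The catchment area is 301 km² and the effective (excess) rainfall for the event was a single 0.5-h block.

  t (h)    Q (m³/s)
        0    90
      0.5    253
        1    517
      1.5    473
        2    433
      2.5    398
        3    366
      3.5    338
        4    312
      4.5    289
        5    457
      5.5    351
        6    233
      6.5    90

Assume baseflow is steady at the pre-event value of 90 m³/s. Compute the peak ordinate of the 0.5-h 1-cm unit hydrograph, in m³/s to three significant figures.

U_p ≈ 214 m³/s

Direct runoff: 0.0, 163.0, 427.0, 383.0, 343.0, 308.0, 276.0, 248.0, 222.0, 199.0, 367.0, 261.0, 143.0, 0.0 m³/s; ΣQ_DR = 3340 m³/s, peak = 427.0 m³/s.
Runoff depth d = ΣQ_DR·Δt / A = 3340 × 1800 / (301 km²) = 19.97 mm.
The 1-cm UH is the DRH scaled by (10 mm)/d, so U_p = 427.0 × 10/19.97 = 214 m³/s.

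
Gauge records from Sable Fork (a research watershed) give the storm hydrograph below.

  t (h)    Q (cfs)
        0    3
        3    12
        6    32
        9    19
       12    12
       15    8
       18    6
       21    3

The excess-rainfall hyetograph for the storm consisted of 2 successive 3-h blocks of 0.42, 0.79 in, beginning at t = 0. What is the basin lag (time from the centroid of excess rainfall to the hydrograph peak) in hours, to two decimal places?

Centroid of excess rainfall: t_c = Σ P_i·t̄_i / ΣP_i = 3.4587 h (block centres at 1.5, 4.5 h).
Hydrograph peak occurs at t = 6 h, so basin lag t_L = 6 − 3.4587 = 2.54 h.

t_L ≈ 2.54 h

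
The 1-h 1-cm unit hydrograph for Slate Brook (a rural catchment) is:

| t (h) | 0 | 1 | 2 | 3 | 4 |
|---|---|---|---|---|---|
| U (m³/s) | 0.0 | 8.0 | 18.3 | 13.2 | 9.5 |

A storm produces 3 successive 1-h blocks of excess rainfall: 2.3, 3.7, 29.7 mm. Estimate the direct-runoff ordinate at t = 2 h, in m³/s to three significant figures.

Q ≈ 7.17 m³/s

By discrete convolution, Q_j = Σ (P_i / 10 mm) · U_{j−i}.
At t = 2 h (j=2): Q = (2.3/10)·18.3 + (3.7/10)·8.0 + (29.7/10)·0.0 = 7.17 m³/s.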